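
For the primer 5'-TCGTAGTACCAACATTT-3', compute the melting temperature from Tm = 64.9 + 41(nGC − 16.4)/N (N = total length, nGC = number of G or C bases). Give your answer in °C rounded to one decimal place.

Base counts: A=5, T=6, G=2, C=4; G+C = 6, N = 17.
Tm = 64.9 + 41·(6 − 16.4)/17 = 64.9 + -426.40/17 = 39.8°C.

39.8°C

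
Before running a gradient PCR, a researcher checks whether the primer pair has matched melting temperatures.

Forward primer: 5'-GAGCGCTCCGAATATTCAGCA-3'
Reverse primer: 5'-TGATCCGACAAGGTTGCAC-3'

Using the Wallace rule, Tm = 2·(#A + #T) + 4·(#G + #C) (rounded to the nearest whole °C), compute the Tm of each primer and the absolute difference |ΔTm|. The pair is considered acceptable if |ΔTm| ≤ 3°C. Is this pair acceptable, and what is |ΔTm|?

Forward: A=6 T=4 G=5 C=6 → Tm = 2·10 + 4·11 = 64°C.
Reverse: A=5 T=4 G=5 C=5 → Tm = 2·9 + 4·10 = 58°C.
|ΔTm| = |64 − 58| = 6°C, > 3°C.

|ΔTm| = 6°C; the pair is not acceptable.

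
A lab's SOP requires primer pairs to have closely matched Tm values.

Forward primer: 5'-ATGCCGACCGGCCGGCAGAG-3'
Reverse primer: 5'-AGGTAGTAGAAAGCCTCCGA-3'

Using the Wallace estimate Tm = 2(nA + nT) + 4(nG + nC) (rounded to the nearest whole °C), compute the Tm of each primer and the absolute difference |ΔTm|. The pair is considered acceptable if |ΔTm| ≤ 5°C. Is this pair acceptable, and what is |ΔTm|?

|ΔTm| = 10°C; the pair is not acceptable.

Forward: A=4 T=1 G=8 C=7 → Tm = 2·5 + 4·15 = 70°C.
Reverse: A=7 T=3 G=6 C=4 → Tm = 2·10 + 4·10 = 60°C.
|ΔTm| = |70 − 60| = 10°C, > 5°C.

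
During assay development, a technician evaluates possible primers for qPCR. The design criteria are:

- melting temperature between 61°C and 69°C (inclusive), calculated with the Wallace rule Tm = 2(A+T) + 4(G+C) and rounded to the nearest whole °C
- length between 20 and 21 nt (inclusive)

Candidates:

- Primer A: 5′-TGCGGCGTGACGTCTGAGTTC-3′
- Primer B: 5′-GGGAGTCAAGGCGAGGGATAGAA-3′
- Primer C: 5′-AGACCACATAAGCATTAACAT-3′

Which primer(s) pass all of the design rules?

Primer A (21 nt, A=2 T=6 G=8 C=5): Tm = 2·8 + 4·13 = 68°C ✓; length 21 ✓ — passes.
Primer B (23 nt, A=8 T=2 G=11 C=2): Tm = 2·10 + 4·13 = 72°C, outside 61–69°C ✗; length 23, outside 20–21 ✗ — fails.
Primer C (21 nt, A=10 T=4 G=2 C=5): Tm = 2·14 + 4·7 = 56°C, outside 61–69°C ✗; length 21 ✓ — fails.

Primer A only.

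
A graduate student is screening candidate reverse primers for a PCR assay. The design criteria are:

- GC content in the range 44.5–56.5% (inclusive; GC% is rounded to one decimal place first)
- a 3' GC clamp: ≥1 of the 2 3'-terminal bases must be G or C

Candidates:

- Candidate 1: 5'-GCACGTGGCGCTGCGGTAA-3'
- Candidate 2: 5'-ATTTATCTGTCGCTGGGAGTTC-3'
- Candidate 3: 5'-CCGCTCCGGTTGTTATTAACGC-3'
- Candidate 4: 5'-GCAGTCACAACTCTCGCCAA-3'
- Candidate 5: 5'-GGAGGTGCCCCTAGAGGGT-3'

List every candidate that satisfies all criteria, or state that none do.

Candidate 1 (19 nt, A=3 T=3 G=8 C=5): GC 13/19 = 68.4%, outside 44.5–56.5% ✗; 3' end AA has 0 G/C, need ≥1 ✗ — fails.
Candidate 2 (22 nt, A=3 T=9 G=6 C=4): GC 10/22 = 45.5% ✓; 3' end TC has 1 G/C ✓ — passes.
Candidate 3 (22 nt, A=3 T=7 G=5 C=7): GC 12/22 = 54.5% ✓; 3' end GC has 2 G/C ✓ — passes.
Candidate 4 (20 nt, A=6 T=3 G=3 C=8): GC 11/20 = 55.0% ✓; 3' end AA has 0 G/C, need ≥1 ✗ — fails.
Candidate 5 (19 nt, A=3 T=3 G=9 C=4): GC 13/19 = 68.4%, outside 44.5–56.5% ✗; 3' end GT has 1 G/C ✓ — fails.

Candidate 2 and Candidate 3.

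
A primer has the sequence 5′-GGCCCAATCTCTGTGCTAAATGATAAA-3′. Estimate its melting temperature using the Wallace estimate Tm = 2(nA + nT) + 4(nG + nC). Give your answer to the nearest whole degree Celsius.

76°C

Base counts: A=9, T=7, G=5, C=6 (length 27).
Tm = 2·(9+7) + 4·(5+6) = 2·16 + 4·11 = 32 + 44 = 76°C.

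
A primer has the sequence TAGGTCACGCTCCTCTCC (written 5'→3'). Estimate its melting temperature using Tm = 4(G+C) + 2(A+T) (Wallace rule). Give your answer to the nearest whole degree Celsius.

Base counts: A=2, T=5, G=3, C=8 (length 18).
Tm = 2·(2+5) + 4·(3+8) = 2·7 + 4·11 = 14 + 44 = 58°C.

58°C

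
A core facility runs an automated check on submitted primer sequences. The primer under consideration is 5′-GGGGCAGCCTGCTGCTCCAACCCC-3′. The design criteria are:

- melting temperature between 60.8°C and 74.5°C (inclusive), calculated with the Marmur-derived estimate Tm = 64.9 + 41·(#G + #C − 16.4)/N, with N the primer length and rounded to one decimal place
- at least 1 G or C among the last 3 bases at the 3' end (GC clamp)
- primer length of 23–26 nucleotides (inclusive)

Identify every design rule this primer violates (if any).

Meets all criteria.

Base counts: A=3, T=3, G=7, C=11 (length 24).
Tm: Tm = 64.9 + 41·(18 − 16.4)/24 = 67.6°C ✓
GC clamp: 3' end CCC has 3 G/C ✓
length: length 24 ✓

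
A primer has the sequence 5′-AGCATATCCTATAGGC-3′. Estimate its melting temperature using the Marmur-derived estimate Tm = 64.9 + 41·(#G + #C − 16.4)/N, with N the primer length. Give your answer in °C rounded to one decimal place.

Base counts: A=5, T=4, G=3, C=4; G+C = 7, N = 16.
Tm = 64.9 + 41·(7 − 16.4)/16 = 64.9 + -385.40/16 = 40.8°C.

40.8°C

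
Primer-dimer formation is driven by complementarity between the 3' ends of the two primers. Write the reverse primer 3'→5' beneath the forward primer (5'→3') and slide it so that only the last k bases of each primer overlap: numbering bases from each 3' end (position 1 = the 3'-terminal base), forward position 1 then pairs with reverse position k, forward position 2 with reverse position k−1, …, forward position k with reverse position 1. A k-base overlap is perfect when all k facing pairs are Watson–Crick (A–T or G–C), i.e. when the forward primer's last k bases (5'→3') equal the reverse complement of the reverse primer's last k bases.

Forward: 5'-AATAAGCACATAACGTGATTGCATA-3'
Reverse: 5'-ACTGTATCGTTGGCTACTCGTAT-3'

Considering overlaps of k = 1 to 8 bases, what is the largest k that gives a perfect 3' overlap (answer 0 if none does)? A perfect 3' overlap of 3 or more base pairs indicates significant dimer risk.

Longest perfect overlap: 3 complementary base pairs; significant dimer risk (threshold 3).

Last 8 bases (5'→3') — forward …ATTGCATA, reverse …ACTCGTAT.
Reverse complement of the reverse primer's last 8 bases: ATACGAGT; its first k bases are the reverse complement of the reverse primer's last k bases, so a perfect k-base overlap needs the forward primer's last k bases to equal them.
Comparing (forward last k vs required): k=1: A vs A ✓; k=2: TA vs AT ✗; k=3: ATA vs ATA ✓; k=4: CATA vs ATAC ✗; k=5: GCATA vs ATACG ✗; k=6: TGCATA vs ATACGA ✗; k=7: TTGCATA vs ATACGAG ✗; k=8: ATTGCATA vs ATACGAGT ✗.
Perfect overlaps at k = 1, 3; the largest is 3.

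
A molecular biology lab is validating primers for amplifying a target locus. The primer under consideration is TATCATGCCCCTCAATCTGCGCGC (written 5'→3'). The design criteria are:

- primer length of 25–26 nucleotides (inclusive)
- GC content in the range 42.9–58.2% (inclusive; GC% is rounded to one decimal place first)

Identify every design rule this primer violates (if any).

Base counts: A=4, T=6, G=4, C=10 (length 24).
length: length 24, outside 25–26 ✗
GC content: GC 14/24 = 58.3%, outside 42.9–58.2% ✗

Fails: length, GC content.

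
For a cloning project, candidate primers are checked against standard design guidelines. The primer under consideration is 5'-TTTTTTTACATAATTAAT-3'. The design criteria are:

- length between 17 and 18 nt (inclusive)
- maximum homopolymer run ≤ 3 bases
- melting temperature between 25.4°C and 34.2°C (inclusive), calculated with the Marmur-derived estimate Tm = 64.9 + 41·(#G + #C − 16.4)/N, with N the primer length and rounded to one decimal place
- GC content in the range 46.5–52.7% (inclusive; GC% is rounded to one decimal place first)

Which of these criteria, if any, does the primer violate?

Base counts: A=6, T=11, G=0, C=1 (length 18).
length: length 18 ✓
homopolymer run: longest run = 7, exceeds 3 ✗
Tm: Tm = 64.9 + 41·(1 − 16.4)/18 = 29.8°C ✓
GC content: GC 1/18 = 5.6%, outside 46.5–52.7% ✗

Fails: homopolymer run, GC content.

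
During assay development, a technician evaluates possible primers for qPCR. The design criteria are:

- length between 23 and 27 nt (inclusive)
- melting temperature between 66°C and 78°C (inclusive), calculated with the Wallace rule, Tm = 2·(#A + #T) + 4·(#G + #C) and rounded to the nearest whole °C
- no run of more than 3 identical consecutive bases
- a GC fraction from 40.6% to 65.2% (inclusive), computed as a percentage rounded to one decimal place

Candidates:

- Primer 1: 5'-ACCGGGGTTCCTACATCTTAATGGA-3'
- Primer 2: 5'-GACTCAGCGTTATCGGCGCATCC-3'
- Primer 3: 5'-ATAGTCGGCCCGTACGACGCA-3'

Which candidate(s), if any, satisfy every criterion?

Primer 1 (25 nt, A=6 T=7 G=6 C=6): length 25 ✓; Tm = 2·13 + 4·12 = 74°C ✓; longest run = 4, exceeds 3 ✗; GC 12/25 = 48.0% ✓ — fails.
Primer 2 (23 nt, A=4 T=5 G=6 C=8): length 23 ✓; Tm = 2·9 + 4·14 = 74°C ✓; longest run = 2 ✓; GC 14/23 = 60.9% ✓ — passes.
Primer 3 (21 nt, A=5 T=3 G=6 C=7): length 21, outside 23–27 ✗; Tm = 2·8 + 4·13 = 68°C ✓; longest run = 3 ✓; GC 13/21 = 61.9% ✓ — fails.

Primer 2 only.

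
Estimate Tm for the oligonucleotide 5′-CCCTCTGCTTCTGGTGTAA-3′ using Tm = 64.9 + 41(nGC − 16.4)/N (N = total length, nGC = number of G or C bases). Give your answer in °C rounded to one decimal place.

Base counts: A=2, T=7, G=4, C=6; G+C = 10, N = 19.
Tm = 64.9 + 41·(10 − 16.4)/19 = 64.9 + -262.40/19 = 51.1°C.

51.1°C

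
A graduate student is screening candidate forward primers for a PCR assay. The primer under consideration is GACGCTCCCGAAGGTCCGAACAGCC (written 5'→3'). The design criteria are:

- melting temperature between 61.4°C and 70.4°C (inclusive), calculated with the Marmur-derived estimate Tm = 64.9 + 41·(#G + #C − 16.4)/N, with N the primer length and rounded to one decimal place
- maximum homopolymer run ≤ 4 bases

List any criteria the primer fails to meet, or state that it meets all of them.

Base counts: A=6, T=2, G=7, C=10 (length 25).
Tm: Tm = 64.9 + 41·(17 − 16.4)/25 = 65.9°C ✓
homopolymer run: longest run = 3 ✓

Meets all criteria.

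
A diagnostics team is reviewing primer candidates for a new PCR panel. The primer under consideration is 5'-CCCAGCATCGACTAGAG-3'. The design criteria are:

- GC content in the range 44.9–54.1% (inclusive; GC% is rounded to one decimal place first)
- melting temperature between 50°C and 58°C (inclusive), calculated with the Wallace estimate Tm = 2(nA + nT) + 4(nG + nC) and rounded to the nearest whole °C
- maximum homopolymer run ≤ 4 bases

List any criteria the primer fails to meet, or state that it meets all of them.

Fails: GC content.

Base counts: A=5, T=2, G=4, C=6 (length 17).
GC content: GC 10/17 = 58.8%, outside 44.9–54.1% ✗
Tm: Tm = 2·7 + 4·10 = 54°C ✓
homopolymer run: longest run = 3 ✓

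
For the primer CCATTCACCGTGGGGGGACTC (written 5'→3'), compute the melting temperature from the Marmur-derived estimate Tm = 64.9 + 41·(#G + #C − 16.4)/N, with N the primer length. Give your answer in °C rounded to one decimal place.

60.2°C

Base counts: A=3, T=4, G=7, C=7; G+C = 14, N = 21.
Tm = 64.9 + 41·(14 − 16.4)/21 = 64.9 + -98.40/21 = 60.2°C.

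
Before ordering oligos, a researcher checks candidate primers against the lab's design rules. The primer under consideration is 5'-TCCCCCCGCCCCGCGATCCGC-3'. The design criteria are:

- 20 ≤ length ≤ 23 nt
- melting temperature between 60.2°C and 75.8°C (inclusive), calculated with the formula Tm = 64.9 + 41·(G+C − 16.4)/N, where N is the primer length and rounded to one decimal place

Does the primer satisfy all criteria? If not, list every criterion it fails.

Meets all criteria.

Base counts: A=1, T=2, G=4, C=14 (length 21).
length: length 21 ✓
Tm: Tm = 64.9 + 41·(18 − 16.4)/21 = 68.0°C ✓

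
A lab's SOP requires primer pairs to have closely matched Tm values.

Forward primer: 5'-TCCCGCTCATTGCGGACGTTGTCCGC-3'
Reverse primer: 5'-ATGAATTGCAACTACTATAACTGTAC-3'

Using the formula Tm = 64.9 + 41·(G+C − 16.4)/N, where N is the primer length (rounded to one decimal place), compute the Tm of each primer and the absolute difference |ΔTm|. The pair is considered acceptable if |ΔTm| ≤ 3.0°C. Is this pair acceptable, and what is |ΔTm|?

|ΔTm| = 14.1°C; the pair is not acceptable.

Forward: G+C = 17, N = 26 → Tm = 64.9 + 41·(17 − 16.4)/26 = 65.8°C.
Reverse: G+C = 8, N = 26 → Tm = 64.9 + 41·(8 − 16.4)/26 = 51.7°C.
|ΔTm| = |65.8 − 51.7| = 14.1°C, > 3.0°C.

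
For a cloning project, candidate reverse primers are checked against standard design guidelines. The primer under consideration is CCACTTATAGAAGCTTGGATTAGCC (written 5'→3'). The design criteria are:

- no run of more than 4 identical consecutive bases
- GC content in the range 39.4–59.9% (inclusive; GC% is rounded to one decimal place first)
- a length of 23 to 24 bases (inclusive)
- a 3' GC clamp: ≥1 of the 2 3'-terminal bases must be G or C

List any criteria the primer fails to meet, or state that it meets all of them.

Base counts: A=7, T=7, G=5, C=6 (length 25).
homopolymer run: longest run = 2 ✓
GC content: GC 11/25 = 44.0% ✓
length: length 25, outside 23–24 ✗
GC clamp: 3' end CC has 2 G/C ✓

Fails: length.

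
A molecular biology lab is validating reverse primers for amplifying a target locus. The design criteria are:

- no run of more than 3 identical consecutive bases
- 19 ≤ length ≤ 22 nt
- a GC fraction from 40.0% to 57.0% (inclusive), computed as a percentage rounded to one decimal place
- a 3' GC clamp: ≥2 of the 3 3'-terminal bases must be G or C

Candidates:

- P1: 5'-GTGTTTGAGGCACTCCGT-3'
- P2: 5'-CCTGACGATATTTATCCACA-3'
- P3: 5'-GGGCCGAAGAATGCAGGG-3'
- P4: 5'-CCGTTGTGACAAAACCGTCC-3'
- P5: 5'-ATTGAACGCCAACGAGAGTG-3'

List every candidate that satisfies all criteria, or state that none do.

P5 only.

P1 (18 nt, A=2 T=6 G=6 C=4): longest run = 3 ✓; length 18, outside 19–22 ✗; GC 10/18 = 55.6% ✓; 3' end CGT has 2 G/C ✓ — fails.
P2 (20 nt, A=6 T=6 G=2 C=6): longest run = 3 ✓; length 20 ✓; GC 8/20 = 40.0% ✓; 3' end ACA has 1 G/C, need ≥2 ✗ — fails.
P3 (18 nt, A=5 T=1 G=9 C=3): longest run = 3 ✓; length 18, outside 19–22 ✗; GC 12/18 = 66.7%, outside 40.0–57.0% ✗; 3' end GGG has 3 G/C ✓ — fails.
P4 (20 nt, A=5 T=4 G=4 C=7): longest run = 4, exceeds 3 ✗; length 20 ✓; GC 11/20 = 55.0% ✓; 3' end TCC has 2 G/C ✓ — fails.
P5 (20 nt, A=7 T=3 G=6 C=4): longest run = 2 ✓; length 20 ✓; GC 10/20 = 50.0% ✓; 3' end GTG has 2 G/C ✓ — passes.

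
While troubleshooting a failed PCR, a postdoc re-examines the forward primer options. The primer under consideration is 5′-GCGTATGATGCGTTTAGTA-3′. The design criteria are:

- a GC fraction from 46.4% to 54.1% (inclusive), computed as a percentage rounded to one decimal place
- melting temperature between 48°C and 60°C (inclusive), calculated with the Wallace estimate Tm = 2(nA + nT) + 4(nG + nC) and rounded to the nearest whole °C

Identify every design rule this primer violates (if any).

Base counts: A=4, T=7, G=6, C=2 (length 19).
GC content: GC 8/19 = 42.1%, outside 46.4–54.1% ✗
Tm: Tm = 2·11 + 4·8 = 54°C ✓

Fails: GC content.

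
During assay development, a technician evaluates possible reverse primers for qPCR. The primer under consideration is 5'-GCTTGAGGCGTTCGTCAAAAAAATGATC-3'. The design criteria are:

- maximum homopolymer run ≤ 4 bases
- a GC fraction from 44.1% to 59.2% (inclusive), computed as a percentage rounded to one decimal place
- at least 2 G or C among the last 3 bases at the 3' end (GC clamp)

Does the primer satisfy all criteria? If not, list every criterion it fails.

Fails: homopolymer run, GC content, GC clamp.

Base counts: A=9, T=7, G=7, C=5 (length 28).
homopolymer run: longest run = 7, exceeds 4 ✗
GC content: GC 12/28 = 42.9%, outside 44.1–59.2% ✗
GC clamp: 3' end ATC has 1 G/C, need ≥2 ✗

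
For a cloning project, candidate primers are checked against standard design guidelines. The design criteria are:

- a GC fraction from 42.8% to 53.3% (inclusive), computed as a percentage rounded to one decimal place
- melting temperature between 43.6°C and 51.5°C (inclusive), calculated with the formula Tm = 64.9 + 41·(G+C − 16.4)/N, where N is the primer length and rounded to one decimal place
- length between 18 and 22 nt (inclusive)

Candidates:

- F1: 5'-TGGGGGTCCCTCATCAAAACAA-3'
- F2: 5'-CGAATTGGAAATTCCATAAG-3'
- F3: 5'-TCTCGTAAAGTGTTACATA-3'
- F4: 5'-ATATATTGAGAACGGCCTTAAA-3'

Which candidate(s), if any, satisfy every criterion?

None of the candidates satisfy all criteria.

F1 (22 nt, A=7 T=4 G=5 C=6): GC 11/22 = 50.0% ✓; Tm = 64.9 + 41·(11 − 16.4)/22 = 54.8°C, outside 43.6–51.5°C ✗; length 22 ✓ — fails.
F2 (20 nt, A=8 T=5 G=4 C=3): GC 7/20 = 35.0%, outside 42.8–53.3% ✗; Tm = 64.9 + 41·(7 − 16.4)/20 = 45.6°C ✓; length 20 ✓ — fails.
F3 (19 nt, A=6 T=7 G=3 C=3): GC 6/19 = 31.6%, outside 42.8–53.3% ✗; Tm = 64.9 + 41·(6 − 16.4)/19 = 42.5°C, outside 43.6–51.5°C ✗; length 19 ✓ — fails.
F4 (22 nt, A=9 T=6 G=4 C=3): GC 7/22 = 31.8%, outside 42.8–53.3% ✗; Tm = 64.9 + 41·(7 − 16.4)/22 = 47.4°C ✓; length 22 ✓ — fails.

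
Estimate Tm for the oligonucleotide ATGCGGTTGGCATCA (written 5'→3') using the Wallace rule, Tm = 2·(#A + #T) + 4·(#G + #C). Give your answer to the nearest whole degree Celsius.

Base counts: A=3, T=4, G=5, C=3 (length 15).
Tm = 2·(3+4) + 4·(5+3) = 2·7 + 4·8 = 14 + 32 = 46°C.

46°C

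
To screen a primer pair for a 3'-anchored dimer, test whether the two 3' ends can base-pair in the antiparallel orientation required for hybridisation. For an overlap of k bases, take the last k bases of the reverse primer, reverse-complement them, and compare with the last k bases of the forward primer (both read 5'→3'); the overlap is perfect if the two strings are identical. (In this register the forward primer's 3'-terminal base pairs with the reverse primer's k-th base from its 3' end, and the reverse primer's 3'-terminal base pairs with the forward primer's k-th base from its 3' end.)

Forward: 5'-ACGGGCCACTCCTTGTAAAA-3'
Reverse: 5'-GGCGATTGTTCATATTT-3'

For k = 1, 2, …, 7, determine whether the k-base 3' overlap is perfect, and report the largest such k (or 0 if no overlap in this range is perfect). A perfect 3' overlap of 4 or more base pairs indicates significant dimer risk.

Last 7 bases (5'→3') — forward …TGTAAAA, reverse …CATATTT.
Reverse complement of the reverse primer's last 7 bases: AAATATG; its first k bases are the reverse complement of the reverse primer's last k bases, so a perfect k-base overlap needs the forward primer's last k bases to equal them.
Comparing (forward last k vs required): k=1: A vs A ✓; k=2: AA vs AA ✓; k=3: AAA vs AAA ✓; k=4: AAAA vs AAAT ✗; k=5: TAAAA vs AAATA ✗; k=6: GTAAAA vs AAATAT ✗; k=7: TGTAAAA vs AAATATG ✗.
Perfect overlaps at k = 1, 2, 3; the largest is 3.

Longest perfect overlap: 3 complementary base pairs; below the dimer-risk threshold (threshold 4).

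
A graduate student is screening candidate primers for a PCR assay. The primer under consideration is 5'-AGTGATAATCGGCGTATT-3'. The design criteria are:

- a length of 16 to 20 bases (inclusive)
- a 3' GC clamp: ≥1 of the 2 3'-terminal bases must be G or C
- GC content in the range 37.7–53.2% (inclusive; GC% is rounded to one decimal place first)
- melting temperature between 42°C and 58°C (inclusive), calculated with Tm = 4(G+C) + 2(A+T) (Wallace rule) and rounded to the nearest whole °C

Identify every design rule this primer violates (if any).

Base counts: A=5, T=6, G=5, C=2 (length 18).
length: length 18 ✓
GC clamp: 3' end TT has 0 G/C, need ≥1 ✗
GC content: GC 7/18 = 38.9% ✓
Tm: Tm = 2·11 + 4·7 = 50°C ✓

Fails: GC clamp.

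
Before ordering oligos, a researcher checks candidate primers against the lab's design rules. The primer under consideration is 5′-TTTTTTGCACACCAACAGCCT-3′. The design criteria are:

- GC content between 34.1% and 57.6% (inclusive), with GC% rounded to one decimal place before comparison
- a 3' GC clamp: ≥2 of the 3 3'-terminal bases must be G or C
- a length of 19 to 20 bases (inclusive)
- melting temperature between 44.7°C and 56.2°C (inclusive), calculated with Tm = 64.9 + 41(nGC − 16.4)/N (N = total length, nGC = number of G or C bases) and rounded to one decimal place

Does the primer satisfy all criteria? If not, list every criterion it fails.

Base counts: A=5, T=7, G=2, C=7 (length 21).
GC content: GC 9/21 = 42.9% ✓
GC clamp: 3' end CCT has 2 G/C ✓
length: length 21, outside 19–20 ✗
Tm: Tm = 64.9 + 41·(9 − 16.4)/21 = 50.5°C ✓

Fails: length.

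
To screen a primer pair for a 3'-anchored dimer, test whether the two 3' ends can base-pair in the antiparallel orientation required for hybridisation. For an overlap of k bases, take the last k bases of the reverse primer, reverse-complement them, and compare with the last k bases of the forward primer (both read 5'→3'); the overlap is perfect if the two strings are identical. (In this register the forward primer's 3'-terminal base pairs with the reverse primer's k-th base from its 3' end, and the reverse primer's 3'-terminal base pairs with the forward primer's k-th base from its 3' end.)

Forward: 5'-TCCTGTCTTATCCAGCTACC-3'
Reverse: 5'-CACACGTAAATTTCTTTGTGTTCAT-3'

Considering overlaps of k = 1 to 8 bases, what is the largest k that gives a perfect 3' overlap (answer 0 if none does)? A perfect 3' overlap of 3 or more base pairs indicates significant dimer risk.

Longest perfect overlap: 0 complementary base pairs; below the dimer-risk threshold (threshold 3).

Last 8 bases (5'→3') — forward …CAGCTACC, reverse …GTGTTCAT.
Reverse complement of the reverse primer's last 8 bases: ATGAACAC; its first k bases are the reverse complement of the reverse primer's last k bases, so a perfect k-base overlap needs the forward primer's last k bases to equal them.
Comparing (forward last k vs required): k=1: C vs A ✗; k=2: CC vs AT ✗; k=3: ACC vs ATG ✗; k=4: TACC vs ATGA ✗; k=5: CTACC vs ATGAA ✗; k=6: GCTACC vs ATGAAC ✗; k=7: AGCTACC vs ATGAACA ✗; k=8: CAGCTACC vs ATGAACAC ✗.
No overlap length from 1 to 8 is perfect, so the longest perfect 3' overlap is 0.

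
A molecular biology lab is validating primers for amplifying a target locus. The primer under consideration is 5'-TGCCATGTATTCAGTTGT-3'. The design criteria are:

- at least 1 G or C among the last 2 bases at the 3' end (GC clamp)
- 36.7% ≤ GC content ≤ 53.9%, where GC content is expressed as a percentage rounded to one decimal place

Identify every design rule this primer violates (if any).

Meets all criteria.

Base counts: A=3, T=8, G=4, C=3 (length 18).
GC clamp: 3' end GT has 1 G/C ✓
GC content: GC 7/18 = 38.9% ✓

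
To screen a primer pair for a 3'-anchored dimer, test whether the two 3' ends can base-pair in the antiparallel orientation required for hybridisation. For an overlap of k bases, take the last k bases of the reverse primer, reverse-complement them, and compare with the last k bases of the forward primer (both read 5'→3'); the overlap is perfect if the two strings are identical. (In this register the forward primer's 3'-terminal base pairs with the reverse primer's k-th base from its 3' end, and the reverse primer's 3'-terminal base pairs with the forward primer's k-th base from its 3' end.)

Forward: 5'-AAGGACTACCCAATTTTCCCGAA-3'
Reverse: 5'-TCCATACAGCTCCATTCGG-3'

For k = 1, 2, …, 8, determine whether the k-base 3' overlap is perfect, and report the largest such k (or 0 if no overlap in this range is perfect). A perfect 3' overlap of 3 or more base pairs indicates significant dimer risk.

Last 8 bases (5'→3') — forward …TTCCCGAA, reverse …CCATTCGG.
Reverse complement of the reverse primer's last 8 bases: CCGAATGG; its first k bases are the reverse complement of the reverse primer's last k bases, so a perfect k-base overlap needs the forward primer's last k bases to equal them.
Comparing (forward last k vs required): k=1: A vs C ✗; k=2: AA vs CC ✗; k=3: GAA vs CCG ✗; k=4: CGAA vs CCGA ✗; k=5: CCGAA vs CCGAA ✓; k=6: CCCGAA vs CCGAAT ✗; k=7: TCCCGAA vs CCGAATG ✗; k=8: TTCCCGAA vs CCGAATGG ✗.
Only k = 5 is perfect, so the longest perfect 3' overlap is 5.

Longest perfect overlap: 5 complementary base pairs; significant dimer risk (threshold 3).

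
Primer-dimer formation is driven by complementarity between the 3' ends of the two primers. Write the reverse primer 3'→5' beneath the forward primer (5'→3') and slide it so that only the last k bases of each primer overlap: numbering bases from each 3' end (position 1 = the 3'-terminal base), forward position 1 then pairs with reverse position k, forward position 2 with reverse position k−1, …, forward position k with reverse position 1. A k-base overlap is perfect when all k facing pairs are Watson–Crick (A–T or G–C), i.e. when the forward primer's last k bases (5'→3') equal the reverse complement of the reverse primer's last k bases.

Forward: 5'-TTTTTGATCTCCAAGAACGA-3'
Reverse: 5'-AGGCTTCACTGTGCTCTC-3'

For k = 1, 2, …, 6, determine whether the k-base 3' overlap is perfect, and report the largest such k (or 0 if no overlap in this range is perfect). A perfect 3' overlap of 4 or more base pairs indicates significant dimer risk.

Last 6 bases (5'→3') — forward …GAACGA, reverse …GCTCTC.
Reverse complement of the reverse primer's last 6 bases: GAGAGC; its first k bases are the reverse complement of the reverse primer's last k bases, so a perfect k-base overlap needs the forward primer's last k bases to equal them.
Comparing (forward last k vs required): k=1: A vs G ✗; k=2: GA vs GA ✓; k=3: CGA vs GAG ✗; k=4: ACGA vs GAGA ✗; k=5: AACGA vs GAGAG ✗; k=6: GAACGA vs GAGAGC ✗.
Only k = 2 is perfect, so the longest perfect 3' overlap is 2.

Longest perfect overlap: 2 complementary base pairs; below the dimer-risk threshold (threshold 4).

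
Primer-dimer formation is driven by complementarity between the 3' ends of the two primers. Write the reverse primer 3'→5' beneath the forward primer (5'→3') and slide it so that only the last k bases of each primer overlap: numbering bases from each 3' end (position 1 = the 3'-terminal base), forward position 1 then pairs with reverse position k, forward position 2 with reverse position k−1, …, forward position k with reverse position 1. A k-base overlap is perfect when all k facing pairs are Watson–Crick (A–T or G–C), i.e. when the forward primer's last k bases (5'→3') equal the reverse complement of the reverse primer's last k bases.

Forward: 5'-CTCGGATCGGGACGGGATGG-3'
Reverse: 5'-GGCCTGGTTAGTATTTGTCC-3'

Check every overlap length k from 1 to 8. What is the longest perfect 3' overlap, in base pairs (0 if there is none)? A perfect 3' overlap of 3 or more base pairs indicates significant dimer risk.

Longest perfect overlap: 2 complementary base pairs; below the dimer-risk threshold (threshold 3).

Last 8 bases (5'→3') — forward …CGGGATGG, reverse …ATTTGTCC.
Reverse complement of the reverse primer's last 8 bases: GGACAAAT; its first k bases are the reverse complement of the reverse primer's last k bases, so a perfect k-base overlap needs the forward primer's last k bases to equal them.
Comparing (forward last k vs required): k=1: G vs G ✓; k=2: GG vs GG ✓; k=3: TGG vs GGA ✗; k=4: ATGG vs GGAC ✗; k=5: GATGG vs GGACA ✗; k=6: GGATGG vs GGACAA ✗; k=7: GGGATGG vs GGACAAA ✗; k=8: CGGGATGG vs GGACAAAT ✗.
Perfect overlaps at k = 1, 2; the largest is 2.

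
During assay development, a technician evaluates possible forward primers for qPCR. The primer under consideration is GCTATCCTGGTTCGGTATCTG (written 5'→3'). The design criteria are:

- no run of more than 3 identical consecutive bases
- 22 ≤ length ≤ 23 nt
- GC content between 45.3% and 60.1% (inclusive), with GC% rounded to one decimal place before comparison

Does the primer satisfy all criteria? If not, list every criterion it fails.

Fails: length.

Base counts: A=2, T=8, G=6, C=5 (length 21).
homopolymer run: longest run = 2 ✓
length: length 21, outside 22–23 ✗
GC content: GC 11/21 = 52.4% ✓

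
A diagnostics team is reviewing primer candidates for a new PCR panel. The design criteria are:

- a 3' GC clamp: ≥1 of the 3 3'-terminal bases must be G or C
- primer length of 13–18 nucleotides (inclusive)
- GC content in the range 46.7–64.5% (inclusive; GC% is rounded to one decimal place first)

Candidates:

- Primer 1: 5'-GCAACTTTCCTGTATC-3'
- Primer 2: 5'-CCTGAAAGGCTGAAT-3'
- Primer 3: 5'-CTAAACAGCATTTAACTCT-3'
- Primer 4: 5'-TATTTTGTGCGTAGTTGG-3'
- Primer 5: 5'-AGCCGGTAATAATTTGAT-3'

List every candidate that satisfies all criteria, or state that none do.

None of the candidates satisfy all criteria.

Primer 1 (16 nt, A=3 T=6 G=2 C=5): 3' end ATC has 1 G/C ✓; length 16 ✓; GC 7/16 = 43.8%, outside 46.7–64.5% ✗ — fails.
Primer 2 (15 nt, A=5 T=3 G=4 C=3): 3' end AAT has 0 G/C, need ≥1 ✗; length 15 ✓; GC 7/15 = 46.7% ✓ — fails.
Primer 3 (19 nt, A=7 T=6 G=1 C=5): 3' end TCT has 1 G/C ✓; length 19, outside 13–18 ✗; GC 6/19 = 31.6%, outside 46.7–64.5% ✗ — fails.
Primer 4 (18 nt, A=2 T=9 G=6 C=1): 3' end TGG has 2 G/C ✓; length 18 ✓; GC 7/18 = 38.9%, outside 46.7–64.5% ✗ — fails.
Primer 5 (18 nt, A=6 T=6 G=4 C=2): 3' end GAT has 1 G/C ✓; length 18 ✓; GC 6/18 = 33.3%, outside 46.7–64.5% ✗ — fails.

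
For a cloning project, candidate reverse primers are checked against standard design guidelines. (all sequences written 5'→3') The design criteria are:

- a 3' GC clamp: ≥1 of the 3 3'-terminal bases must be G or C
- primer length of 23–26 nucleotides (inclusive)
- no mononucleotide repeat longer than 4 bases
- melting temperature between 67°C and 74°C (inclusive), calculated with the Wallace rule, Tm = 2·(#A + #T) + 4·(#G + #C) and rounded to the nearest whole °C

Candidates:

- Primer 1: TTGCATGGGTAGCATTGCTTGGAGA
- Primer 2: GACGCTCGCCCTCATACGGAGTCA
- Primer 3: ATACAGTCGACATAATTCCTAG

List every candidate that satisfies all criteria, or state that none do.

Primer 1 (25 nt, A=5 T=8 G=9 C=3): 3' end AGA has 1 G/C ✓; length 25 ✓; longest run = 3 ✓; Tm = 2·13 + 4·12 = 74°C ✓ — passes.
Primer 2 (24 nt, A=5 T=4 G=6 C=9): 3' end TCA has 1 G/C ✓; length 24 ✓; longest run = 3 ✓; Tm = 2·9 + 4·15 = 78°C, outside 67–74°C ✗ — fails.
Primer 3 (22 nt, A=8 T=6 G=3 C=5): 3' end TAG has 1 G/C ✓; length 22, outside 23–26 ✗; longest run = 2 ✓; Tm = 2·14 + 4·8 = 60°C, outside 67–74°C ✗ — fails.

Primer 1 only.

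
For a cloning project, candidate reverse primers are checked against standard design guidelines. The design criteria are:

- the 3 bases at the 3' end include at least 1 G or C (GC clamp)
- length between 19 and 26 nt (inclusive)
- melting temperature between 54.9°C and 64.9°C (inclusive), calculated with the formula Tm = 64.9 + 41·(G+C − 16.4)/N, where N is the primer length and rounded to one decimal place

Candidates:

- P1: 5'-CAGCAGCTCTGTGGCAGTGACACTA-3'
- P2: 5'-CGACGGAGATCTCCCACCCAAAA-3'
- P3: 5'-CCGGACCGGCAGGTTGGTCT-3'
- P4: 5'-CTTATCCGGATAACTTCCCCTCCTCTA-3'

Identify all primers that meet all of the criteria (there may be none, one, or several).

P1 (25 nt, A=6 T=5 G=7 C=7): 3' end CTA has 1 G/C ✓; length 25 ✓; Tm = 64.9 + 41·(14 − 16.4)/25 = 61.0°C ✓ — passes.
P2 (23 nt, A=8 T=2 G=4 C=9): 3' end AAA has 0 G/C, need ≥1 ✗; length 23 ✓; Tm = 64.9 + 41·(13 − 16.4)/23 = 58.8°C ✓ — fails.
P3 (20 nt, A=2 T=4 G=8 C=6): 3' end TCT has 1 G/C ✓; length 20 ✓; Tm = 64.9 + 41·(14 − 16.4)/20 = 60.0°C ✓ — passes.
P4 (27 nt, A=5 T=9 G=2 C=11): 3' end CTA has 1 G/C ✓; length 27, outside 19–26 ✗; Tm = 64.9 + 41·(13 − 16.4)/27 = 59.7°C ✓ — fails.

P1 and P3.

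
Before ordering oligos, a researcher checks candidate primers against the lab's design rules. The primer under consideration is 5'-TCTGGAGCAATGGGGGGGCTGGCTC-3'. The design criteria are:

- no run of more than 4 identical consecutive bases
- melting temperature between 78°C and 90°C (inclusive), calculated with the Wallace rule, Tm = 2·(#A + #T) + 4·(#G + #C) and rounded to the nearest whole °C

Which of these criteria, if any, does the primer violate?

Fails: homopolymer run.

Base counts: A=3, T=5, G=12, C=5 (length 25).
homopolymer run: longest run = 7, exceeds 4 ✗
Tm: Tm = 2·8 + 4·17 = 84°C ✓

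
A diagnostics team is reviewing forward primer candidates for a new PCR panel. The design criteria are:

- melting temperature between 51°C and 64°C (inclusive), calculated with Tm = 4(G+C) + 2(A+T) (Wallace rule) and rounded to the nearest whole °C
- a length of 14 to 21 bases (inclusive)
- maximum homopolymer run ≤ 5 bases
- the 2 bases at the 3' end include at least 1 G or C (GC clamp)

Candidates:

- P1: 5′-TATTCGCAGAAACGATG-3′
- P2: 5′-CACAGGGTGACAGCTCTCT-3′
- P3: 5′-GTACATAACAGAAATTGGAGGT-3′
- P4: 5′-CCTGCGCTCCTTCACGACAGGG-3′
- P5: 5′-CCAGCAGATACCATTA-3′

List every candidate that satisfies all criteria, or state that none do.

P1 (17 nt, A=6 T=4 G=4 C=3): Tm = 2·10 + 4·7 = 48°C, outside 51–64°C ✗; length 17 ✓; longest run = 3 ✓; 3' end TG has 1 G/C ✓ — fails.
P2 (19 nt, A=4 T=4 G=5 C=6): Tm = 2·8 + 4·11 = 60°C ✓; length 19 ✓; longest run = 3 ✓; 3' end CT has 1 G/C ✓ — passes.
P3 (22 nt, A=9 T=5 G=6 C=2): Tm = 2·14 + 4·8 = 60°C ✓; length 22, outside 14–21 ✗; longest run = 3 ✓; 3' end GT has 1 G/C ✓ — fails.
P4 (22 nt, A=3 T=4 G=6 C=9): Tm = 2·7 + 4·15 = 74°C, outside 51–64°C ✗; length 22, outside 14–21 ✗; longest run = 3 ✓; 3' end GG has 2 G/C ✓ — fails.
P5 (16 nt, A=6 T=3 G=2 C=5): Tm = 2·9 + 4·7 = 46°C, outside 51–64°C ✗; length 16 ✓; longest run = 2 ✓; 3' end TA has 0 G/C, need ≥1 ✗ — fails.

P2 only.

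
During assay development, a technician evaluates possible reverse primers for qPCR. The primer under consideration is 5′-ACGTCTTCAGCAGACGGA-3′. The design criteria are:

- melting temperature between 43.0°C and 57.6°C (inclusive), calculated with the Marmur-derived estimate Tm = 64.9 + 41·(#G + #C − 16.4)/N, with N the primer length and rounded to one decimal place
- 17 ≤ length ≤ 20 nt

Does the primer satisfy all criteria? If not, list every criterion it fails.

Meets all criteria.

Base counts: A=5, T=3, G=5, C=5 (length 18).
Tm: Tm = 64.9 + 41·(10 − 16.4)/18 = 50.3°C ✓
length: length 18 ✓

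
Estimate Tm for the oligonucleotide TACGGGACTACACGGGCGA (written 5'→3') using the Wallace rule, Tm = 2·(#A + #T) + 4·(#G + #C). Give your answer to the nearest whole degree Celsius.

Base counts: A=5, T=2, G=7, C=5 (length 19).
Tm = 2·(5+2) + 4·(7+5) = 2·7 + 4·12 = 14 + 48 = 62°C.

62°C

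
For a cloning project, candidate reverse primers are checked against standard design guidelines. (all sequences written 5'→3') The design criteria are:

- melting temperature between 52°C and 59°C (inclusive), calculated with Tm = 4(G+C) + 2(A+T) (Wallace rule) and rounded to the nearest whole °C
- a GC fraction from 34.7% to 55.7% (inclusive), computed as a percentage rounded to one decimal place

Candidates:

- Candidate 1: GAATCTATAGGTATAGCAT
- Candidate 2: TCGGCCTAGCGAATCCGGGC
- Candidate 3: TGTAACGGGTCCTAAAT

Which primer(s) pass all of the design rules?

Candidate 1 (19 nt, A=7 T=6 G=4 C=2): Tm = 2·13 + 4·6 = 50°C, outside 52–59°C ✗; GC 6/19 = 31.6%, outside 34.7–55.7% ✗ — fails.
Candidate 2 (20 nt, A=3 T=3 G=7 C=7): Tm = 2·6 + 4·14 = 68°C, outside 52–59°C ✗; GC 14/20 = 70.0%, outside 34.7–55.7% ✗ — fails.
Candidate 3 (17 nt, A=5 T=5 G=4 C=3): Tm = 2·10 + 4·7 = 48°C, outside 52–59°C ✗; GC 7/17 = 41.2% ✓ — fails.

None of the candidates satisfy all criteria.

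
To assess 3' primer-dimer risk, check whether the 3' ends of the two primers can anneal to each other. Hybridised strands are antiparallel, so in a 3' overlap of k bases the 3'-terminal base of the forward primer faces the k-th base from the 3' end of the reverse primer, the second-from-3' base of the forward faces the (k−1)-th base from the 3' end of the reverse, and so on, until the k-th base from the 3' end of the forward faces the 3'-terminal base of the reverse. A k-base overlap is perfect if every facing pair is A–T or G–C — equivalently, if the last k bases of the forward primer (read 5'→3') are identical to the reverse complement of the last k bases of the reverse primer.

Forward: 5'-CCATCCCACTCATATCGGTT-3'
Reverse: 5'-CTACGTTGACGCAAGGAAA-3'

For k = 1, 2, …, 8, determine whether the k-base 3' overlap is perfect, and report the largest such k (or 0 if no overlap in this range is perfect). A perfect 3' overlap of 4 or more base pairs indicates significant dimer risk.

Longest perfect overlap: 2 complementary base pairs; below the dimer-risk threshold (threshold 4).

Last 8 bases (5'→3') — forward …TATCGGTT, reverse …CAAGGAAA.
Reverse complement of the reverse primer's last 8 bases: TTTCCTTG; its first k bases are the reverse complement of the reverse primer's last k bases, so a perfect k-base overlap needs the forward primer's last k bases to equal them.
Comparing (forward last k vs required): k=1: T vs T ✓; k=2: TT vs TT ✓; k=3: GTT vs TTT ✗; k=4: GGTT vs TTTC ✗; k=5: CGGTT vs TTTCC ✗; k=6: TCGGTT vs TTTCCT ✗; k=7: ATCGGTT vs TTTCCTT ✗; k=8: TATCGGTT vs TTTCCTTG ✗.
Perfect overlaps at k = 1, 2; the largest is 2.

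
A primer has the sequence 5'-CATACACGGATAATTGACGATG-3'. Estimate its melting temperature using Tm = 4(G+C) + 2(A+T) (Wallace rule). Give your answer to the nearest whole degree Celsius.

62°C

Base counts: A=8, T=5, G=5, C=4 (length 22).
Tm = 2·(8+5) + 4·(5+4) = 2·13 + 4·9 = 26 + 36 = 62°C.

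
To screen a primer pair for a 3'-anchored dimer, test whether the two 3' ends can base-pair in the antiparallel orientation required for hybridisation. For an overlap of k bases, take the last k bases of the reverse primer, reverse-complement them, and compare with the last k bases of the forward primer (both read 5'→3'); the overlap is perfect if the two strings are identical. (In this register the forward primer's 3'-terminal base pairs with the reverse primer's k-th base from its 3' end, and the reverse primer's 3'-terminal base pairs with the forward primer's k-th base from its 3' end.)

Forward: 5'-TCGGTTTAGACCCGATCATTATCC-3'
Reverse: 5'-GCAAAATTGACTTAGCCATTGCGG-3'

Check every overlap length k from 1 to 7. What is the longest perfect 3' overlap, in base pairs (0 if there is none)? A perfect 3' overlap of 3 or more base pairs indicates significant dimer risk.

Longest perfect overlap: 2 complementary base pairs; below the dimer-risk threshold (threshold 3).

Last 7 bases (5'→3') — forward …ATTATCC, reverse …ATTGCGG.
Reverse complement of the reverse primer's last 7 bases: CCGCAAT; its first k bases are the reverse complement of the reverse primer's last k bases, so a perfect k-base overlap needs the forward primer's last k bases to equal them.
Comparing (forward last k vs required): k=1: C vs C ✓; k=2: CC vs CC ✓; k=3: TCC vs CCG ✗; k=4: ATCC vs CCGC ✗; k=5: TATCC vs CCGCA ✗; k=6: TTATCC vs CCGCAA ✗; k=7: ATTATCC vs CCGCAAT ✗.
Perfect overlaps at k = 1, 2; the largest is 2.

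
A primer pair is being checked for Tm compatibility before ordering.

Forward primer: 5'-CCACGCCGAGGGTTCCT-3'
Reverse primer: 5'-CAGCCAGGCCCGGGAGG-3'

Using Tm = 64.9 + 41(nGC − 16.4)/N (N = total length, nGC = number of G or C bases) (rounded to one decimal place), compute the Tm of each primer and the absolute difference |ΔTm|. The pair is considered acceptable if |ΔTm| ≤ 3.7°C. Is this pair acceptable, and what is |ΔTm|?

|ΔTm| = 4.8°C; the pair is not acceptable.

Forward: G+C = 12, N = 17 → Tm = 64.9 + 41·(12 − 16.4)/17 = 54.3°C.
Reverse: G+C = 14, N = 17 → Tm = 64.9 + 41·(14 − 16.4)/17 = 59.1°C.
|ΔTm| = |54.3 − 59.1| = 4.8°C, > 3.7°C.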